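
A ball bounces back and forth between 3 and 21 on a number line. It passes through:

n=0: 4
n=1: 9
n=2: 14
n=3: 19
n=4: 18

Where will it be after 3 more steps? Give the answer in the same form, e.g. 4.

3

The value reflects between 3 and 21, moving 5 per step.
  step 5: 18 → 13
  step 6: 13 → 8
  step 7: 8 → 3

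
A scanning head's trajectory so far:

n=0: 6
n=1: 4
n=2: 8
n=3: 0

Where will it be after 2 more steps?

-16

The jumps are -2, +4, -8 — a geometric progression with ratio -2.
step 4: 0 + 16 → 16
step 5: 16 − 32 → -16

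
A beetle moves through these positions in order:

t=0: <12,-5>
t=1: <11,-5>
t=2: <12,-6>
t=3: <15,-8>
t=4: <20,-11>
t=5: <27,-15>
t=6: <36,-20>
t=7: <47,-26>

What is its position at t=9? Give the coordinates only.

Successive displacements: <-1,+0>, <+1,-1>, <+3,-2>, <+5,-3>, <+7,-4>, <+9,-5>, <+11,-6> — each changes by <+2,-1>.
step 8: <47,-26> + <+13,-7> → <60,-33>
step 9: <60,-33> + <+15,-8> → <75,-41>

<75,-41>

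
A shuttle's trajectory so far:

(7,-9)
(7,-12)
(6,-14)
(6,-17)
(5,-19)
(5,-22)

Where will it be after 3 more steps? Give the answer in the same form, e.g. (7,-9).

(3,-29)

Differencing gives (+0,-3), (-1,-2), (+0,-3), (-1,-2), (+0,-3). This is the pattern (+0,-3), (-1,-2) repeated.
step 6: apply (-1,-2) → (4,-24)
step 7: apply (+0,-3) → (4,-27)
step 8: apply (-1,-2) → (3,-29)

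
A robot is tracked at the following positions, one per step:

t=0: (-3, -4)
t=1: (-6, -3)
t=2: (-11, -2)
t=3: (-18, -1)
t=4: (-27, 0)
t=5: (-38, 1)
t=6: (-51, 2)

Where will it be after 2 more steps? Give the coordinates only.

Taking differences between consecutive positions: (-3, +1), (-5, +1), (-7, +1), (-9, +1), (-11, +1), (-13, +1). These grow by (-2, +0) each step.
step 7: (-51, 2) + (-15, +1) → (-66, 3)
step 8: (-66, 3) + (-17, +1) → (-83, 4)

(-83, 4)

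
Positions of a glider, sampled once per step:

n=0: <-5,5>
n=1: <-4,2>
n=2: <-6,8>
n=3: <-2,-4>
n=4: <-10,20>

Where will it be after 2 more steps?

Consecutive displacements <+1,-3>, <-2,+6>, <+4,-12>, <-8,+24> scale by a factor of -2 each step.
step 5: <-10,20> + <+16,-48> → <6,-28>
step 6: <6,-28> + <-32,+96> → <-26,68>

<-26,68>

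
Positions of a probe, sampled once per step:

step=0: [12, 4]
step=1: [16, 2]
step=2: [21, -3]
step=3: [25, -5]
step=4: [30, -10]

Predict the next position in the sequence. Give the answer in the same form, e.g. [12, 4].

The moves between consecutive positions are [+4, -2], [+5, -5], [+4, -2], [+5, -5]; they repeat the 2-cycle [[+4, -2], [+5, -5]].
step 5: apply [+4, -2] → [34, -12]

[34, -12]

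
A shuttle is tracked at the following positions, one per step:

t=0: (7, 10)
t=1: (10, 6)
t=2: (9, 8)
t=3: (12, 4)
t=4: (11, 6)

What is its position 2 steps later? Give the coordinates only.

The moves between consecutive positions are (+3, -4), (-1, +2), (+3, -4), (-1, +2); they repeat the 2-cycle [(+3, -4), (-1, +2)].
step 5: apply (+3, -4) → (14, 2)
step 6: apply (-1, +2) → (13, 4)

(13, 4)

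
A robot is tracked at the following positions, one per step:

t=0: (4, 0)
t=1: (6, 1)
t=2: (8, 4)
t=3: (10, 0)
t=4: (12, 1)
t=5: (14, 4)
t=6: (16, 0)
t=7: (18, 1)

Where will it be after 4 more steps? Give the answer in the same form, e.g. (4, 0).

(26, 4)

First: linear, +2 per step → 26 at step 11.
Second: cycles through 0, 1, 4 every 3 steps. Step 11 lands at position 2 of the cycle → 4.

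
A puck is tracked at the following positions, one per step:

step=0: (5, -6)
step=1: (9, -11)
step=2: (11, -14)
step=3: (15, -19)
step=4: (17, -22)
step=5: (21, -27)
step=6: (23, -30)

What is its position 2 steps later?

Step-to-step displacements: (+4, -5), (+2, -3), (+4, -5), (+2, -3), (+4, -5), (+2, -3) — a repeating cycle of length 2.
step 7: apply (+4, -5) → (27, -35)
step 8: apply (+2, -3) → (29, -38)

(29, -38)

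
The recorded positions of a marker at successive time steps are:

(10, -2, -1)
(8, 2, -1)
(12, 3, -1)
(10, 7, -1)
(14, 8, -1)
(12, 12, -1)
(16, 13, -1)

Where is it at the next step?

Step-to-step displacements: (-2, +4, +0), (+4, +1, +0), (-2, +4, +0), (+4, +1, +0), (-2, +4, +0), (+4, +1, +0) — a repeating cycle of length 2.
step 7: apply (-2, +4, +0) → (14, 17, -1)

(14, 17, -1)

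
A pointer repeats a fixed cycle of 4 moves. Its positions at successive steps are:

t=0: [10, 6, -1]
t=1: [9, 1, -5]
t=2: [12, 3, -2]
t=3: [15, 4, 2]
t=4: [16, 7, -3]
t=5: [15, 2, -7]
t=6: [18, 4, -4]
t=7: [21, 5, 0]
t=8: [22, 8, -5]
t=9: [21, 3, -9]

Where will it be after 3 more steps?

[28, 9, -7]

Differencing gives [-1, -5, -4], [+3, +2, +3], [+3, +1, +4], [+1, +3, -5], [-1, -5, -4], [+3, +2, +3], [+3, +1, +4], [+1, +3, -5], [-1, -5, -4]. This is the pattern [-1, -5, -4], [+3, +2, +3], [+3, +1, +4], [+1, +3, -5] repeated.
step 10: apply [+3, +2, +3] → [24, 5, -6]
step 11: apply [+3, +1, +4] → [27, 6, -2]
step 12: apply [+1, +3, -5] → [28, 9, -7]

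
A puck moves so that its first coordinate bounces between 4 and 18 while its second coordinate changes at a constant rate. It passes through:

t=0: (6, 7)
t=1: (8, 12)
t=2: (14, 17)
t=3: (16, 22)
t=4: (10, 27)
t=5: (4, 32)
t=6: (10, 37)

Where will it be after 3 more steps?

(8, 52)

The first coordinate travels 6 per step and bounces off the walls at 4 and 18.
  step 7: 10 → 16
  step 8: 16 → 14
  step 9: 14 → 8
The second coordinate changes by +5 each step: at step 9 it is 52.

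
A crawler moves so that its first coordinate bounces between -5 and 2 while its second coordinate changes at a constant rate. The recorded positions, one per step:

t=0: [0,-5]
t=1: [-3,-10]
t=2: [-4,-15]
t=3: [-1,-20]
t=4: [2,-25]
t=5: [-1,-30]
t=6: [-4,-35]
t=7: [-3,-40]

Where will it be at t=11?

The first coordinate travels 3 per step and bounces off the walls at -5 and 2.
  step 8: -3 → 0
  step 9: 0 → 1
  step 10: 1 → -2
  step 11: -2 → -5
The second coordinate changes by -5 each step: at step 11 it is -60.

[-5,-60]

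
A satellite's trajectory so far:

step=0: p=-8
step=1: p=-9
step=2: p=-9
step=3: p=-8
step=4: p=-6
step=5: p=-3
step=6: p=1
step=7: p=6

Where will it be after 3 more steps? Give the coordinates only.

p=27

Taking differences between consecutive positions: -1, +0, +1, +2, +3, +4, +5. These grow by +1 each step.
step 8: 6 + 6 → p=12
step 9: 12 + 7 → p=19
step 10: 19 + 8 → p=27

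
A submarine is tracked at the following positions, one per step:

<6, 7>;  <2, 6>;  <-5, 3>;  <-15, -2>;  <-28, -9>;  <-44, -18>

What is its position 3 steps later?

<-110, -57>

Successive displacements: <-4, -1>, <-7, -3>, <-10, -5>, <-13, -7>, <-16, -9> — each changes by <-3, -2>.
step 6: <-44, -18> + <-19, -11> → <-63, -29>
step 7: <-63, -29> + <-22, -13> → <-85, -42>
step 8: <-85, -42> + <-25, -15> → <-110, -57>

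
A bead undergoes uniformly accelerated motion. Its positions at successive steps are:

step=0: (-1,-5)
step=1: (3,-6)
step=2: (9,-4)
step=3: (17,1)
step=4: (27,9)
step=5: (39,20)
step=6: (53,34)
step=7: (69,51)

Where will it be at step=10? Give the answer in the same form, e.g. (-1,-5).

Taking differences between consecutive positions: (+4,-1), (+6,+2), (+8,+5), (+10,+8), (+12,+11), (+14,+14), (+16,+17). These grow by (+2,+3) each step.
step 8: (69,51) + (+18,+20) → (87,71)
step 9: (87,71) + (+20,+23) → (107,94)
step 10: (107,94) + (+22,+26) → (129,120)

(129,120)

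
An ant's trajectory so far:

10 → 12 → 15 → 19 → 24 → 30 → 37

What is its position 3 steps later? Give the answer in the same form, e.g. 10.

Taking differences between consecutive positions: +2, +3, +4, +5, +6, +7. These grow by +1 each step.
step 7: 37 + 8 → 45
step 8: 45 + 9 → 54
step 9: 54 + 10 → 64

64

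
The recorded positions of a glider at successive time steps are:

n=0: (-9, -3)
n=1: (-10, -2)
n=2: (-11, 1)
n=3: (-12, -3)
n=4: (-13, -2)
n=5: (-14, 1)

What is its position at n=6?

First: linear, -1 per step → -15 at step 6.
Second: cycles through -3, -2, 1 every 3 steps. Step 6 lands at position 0 of the cycle → -3.

(-15, -3)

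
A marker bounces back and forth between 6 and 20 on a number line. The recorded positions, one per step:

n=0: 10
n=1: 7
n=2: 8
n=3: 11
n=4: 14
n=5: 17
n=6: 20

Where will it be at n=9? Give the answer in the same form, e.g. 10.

The value travels 3 per step and bounces off the walls at 6 and 20.
  step 7: 20 → 17
  step 8: 17 → 14
  step 9: 14 → 11

11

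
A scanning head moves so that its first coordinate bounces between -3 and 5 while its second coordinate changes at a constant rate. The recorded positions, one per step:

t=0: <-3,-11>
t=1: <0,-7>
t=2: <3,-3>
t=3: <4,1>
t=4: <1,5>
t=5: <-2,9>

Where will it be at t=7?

<2,17>

The first coordinate travels 3 per step and bounces off the walls at -3 and 5.
  step 6: -2 → -1
  step 7: -1 → 2
The second coordinate changes by +4 each step: at step 7 it is 17.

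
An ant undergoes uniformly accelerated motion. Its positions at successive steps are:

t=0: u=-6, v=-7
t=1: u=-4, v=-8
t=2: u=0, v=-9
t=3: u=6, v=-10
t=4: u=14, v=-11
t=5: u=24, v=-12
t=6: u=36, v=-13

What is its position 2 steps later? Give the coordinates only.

Successive displacements: (+2, -1), (+4, -1), (+6, -1), (+8, -1), (+10, -1), (+12, -1) — each changes by (+2, +0).
step 7: u=36, v=-13 + (+14, -1) → u=50, v=-14
step 8: u=50, v=-14 + (+16, -1) → u=66, v=-15

u=66, v=-15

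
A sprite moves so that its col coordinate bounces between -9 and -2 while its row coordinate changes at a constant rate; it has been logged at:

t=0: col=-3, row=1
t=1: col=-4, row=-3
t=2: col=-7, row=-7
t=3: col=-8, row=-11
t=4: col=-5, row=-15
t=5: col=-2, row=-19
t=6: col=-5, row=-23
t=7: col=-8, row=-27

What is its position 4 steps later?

col=-6, row=-43

The col coordinate travels 3 per step and bounces off the walls at -9 and -2.
  step 8: -8 → -7
  step 9: -7 → -4
  step 10: -4 → -3
  step 11: -3 → -6
The row coordinate changes by -4 each step: at step 11 it is -43.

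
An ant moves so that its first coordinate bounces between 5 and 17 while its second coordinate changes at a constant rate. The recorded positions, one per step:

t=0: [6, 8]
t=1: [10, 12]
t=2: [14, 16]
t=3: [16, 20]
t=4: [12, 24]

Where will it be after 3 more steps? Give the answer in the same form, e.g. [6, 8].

The first coordinate travels 4 per step and bounces off the walls at 5 and 17.
  step 5: 12 → 8
  step 6: 8 → 6
  step 7: 6 → 10
The second coordinate changes by +4 each step: at step 7 it is 36.

[10, 36]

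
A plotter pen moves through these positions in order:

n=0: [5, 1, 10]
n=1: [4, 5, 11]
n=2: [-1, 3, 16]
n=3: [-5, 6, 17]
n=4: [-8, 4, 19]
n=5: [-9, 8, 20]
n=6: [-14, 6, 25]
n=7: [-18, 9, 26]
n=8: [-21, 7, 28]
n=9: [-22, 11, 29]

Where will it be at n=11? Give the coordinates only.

Step-to-step displacements: [-1, +4, +1], [-5, -2, +5], [-4, +3, +1], [-3, -2, +2], [-1, +4, +1], [-5, -2, +5], [-4, +3, +1], [-3, -2, +2], [-1, +4, +1] — a repeating cycle of length 4.
step 10: apply [-5, -2, +5] → [-27, 9, 34]
step 11: apply [-4, +3, +1] → [-31, 12, 35]

[-31, 12, 35]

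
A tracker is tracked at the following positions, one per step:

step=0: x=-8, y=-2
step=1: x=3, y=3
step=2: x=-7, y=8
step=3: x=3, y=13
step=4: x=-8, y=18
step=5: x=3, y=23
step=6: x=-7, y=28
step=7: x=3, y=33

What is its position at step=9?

x=3, y=43

The x coordinate repeats the cycle [-8, 3, -7, 3] with period 4; step 9 mod 4 = 1, giving 3.
The y coordinate changes by +5 each step, so at step 9 it is -2 + 9·(5) = 43.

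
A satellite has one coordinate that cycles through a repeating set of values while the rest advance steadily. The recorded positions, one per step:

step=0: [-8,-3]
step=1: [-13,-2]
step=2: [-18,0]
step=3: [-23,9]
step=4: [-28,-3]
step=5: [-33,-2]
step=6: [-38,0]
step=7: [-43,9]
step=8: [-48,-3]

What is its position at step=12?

First: linear, -5 per step → -68 at step 12.
Second: cycles through -3, -2, 0, 9 every 4 steps. Step 12 lands at position 0 of the cycle → -3.

[-68,-3]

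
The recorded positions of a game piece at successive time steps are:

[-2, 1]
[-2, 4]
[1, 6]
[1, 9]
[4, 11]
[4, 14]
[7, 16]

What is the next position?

Differencing gives [+0, +3], [+3, +2], [+0, +3], [+3, +2], [+0, +3], [+3, +2]. This is the pattern [+0, +3], [+3, +2] repeated.
step 7: apply [+0, +3] → [7, 19]

[7, 19]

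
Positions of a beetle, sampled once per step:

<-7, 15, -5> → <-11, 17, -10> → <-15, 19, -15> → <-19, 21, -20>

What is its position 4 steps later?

Each step adds <-4, +2, -5> to the position.
step 4: <-19, 21, -20> + <-4, +2, -5> → <-23, 23, -25>
step 5: <-23, 23, -25> + <-4, +2, -5> → <-27, 25, -30>
step 6: <-27, 25, -30> + <-4, +2, -5> → <-31, 27, -35>
step 7: <-31, 27, -35> + <-4, +2, -5> → <-35, 29, -40>

<-35, 29, -40>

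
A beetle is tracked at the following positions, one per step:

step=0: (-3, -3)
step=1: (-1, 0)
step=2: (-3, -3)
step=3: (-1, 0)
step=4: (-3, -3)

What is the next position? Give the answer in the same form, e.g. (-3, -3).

(-1, 0)

Consecutive displacements (+2, +3), (-2, -3), (+2, +3), (-2, -3) scale by a factor of -1 each step.
step 5: (-3, -3) + (+2, +3) → (-1, 0)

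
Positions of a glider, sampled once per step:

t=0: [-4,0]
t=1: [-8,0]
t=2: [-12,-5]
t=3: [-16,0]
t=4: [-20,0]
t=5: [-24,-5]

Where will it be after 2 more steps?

[-32,0]

The first coordinate changes by -4 each step, so at step 7 it is -4 + 7·(-4) = -32.
The second coordinate repeats the cycle [0, 0, -5] with period 3; step 7 mod 3 = 1, giving 0.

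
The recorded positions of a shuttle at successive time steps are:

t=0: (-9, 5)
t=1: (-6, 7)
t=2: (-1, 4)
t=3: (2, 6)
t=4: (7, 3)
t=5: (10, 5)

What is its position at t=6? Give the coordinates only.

The moves between consecutive positions are (+3, +2), (+5, -3), (+3, +2), (+5, -3), (+3, +2); they repeat the 2-cycle [(+3, +2), (+5, -3)].
step 6: apply (+5, -3) → (15, 2)

(15, 2)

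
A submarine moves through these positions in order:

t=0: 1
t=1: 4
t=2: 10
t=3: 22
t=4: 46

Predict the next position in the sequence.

94

The jumps are +3, +6, +12, +24 — a geometric progression with ratio 2.
step 5: 46 + 48 → 94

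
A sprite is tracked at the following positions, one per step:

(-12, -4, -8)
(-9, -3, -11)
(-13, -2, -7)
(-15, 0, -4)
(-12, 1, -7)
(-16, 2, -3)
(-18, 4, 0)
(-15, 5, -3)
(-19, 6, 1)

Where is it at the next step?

The moves between consecutive positions are (+3, +1, -3), (-4, +1, +4), (-2, +2, +3), (+3, +1, -3), (-4, +1, +4), (-2, +2, +3), (+3, +1, -3), (-4, +1, +4); they repeat the 3-cycle [(+3, +1, -3), (-4, +1, +4), (-2, +2, +3)].
step 9: apply (-2, +2, +3) → (-21, 8, 4)

(-21, 8, 4)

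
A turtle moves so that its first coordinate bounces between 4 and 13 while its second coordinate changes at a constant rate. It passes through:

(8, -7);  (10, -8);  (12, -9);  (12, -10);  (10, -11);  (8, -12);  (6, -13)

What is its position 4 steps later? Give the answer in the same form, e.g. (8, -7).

The first coordinate reflects between 4 and 13, moving 2 per step.
  step 7: 6 → 4
  step 8: 4 → 6
  step 9: 6 → 8
  step 10: 8 → 10
The second coordinate changes by -1 each step: at step 10 it is -17.

(10, -17)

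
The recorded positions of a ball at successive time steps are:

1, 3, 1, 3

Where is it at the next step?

1

Step-to-step displacements: +2, -2, +2; each is -1× the previous.
step 4: 3 − 2 → 1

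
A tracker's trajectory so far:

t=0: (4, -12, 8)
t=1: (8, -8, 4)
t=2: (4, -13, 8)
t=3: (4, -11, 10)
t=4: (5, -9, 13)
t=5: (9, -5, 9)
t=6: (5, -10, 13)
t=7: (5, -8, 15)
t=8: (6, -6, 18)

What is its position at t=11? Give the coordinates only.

(6, -5, 20)

Differencing gives (+4, +4, -4), (-4, -5, +4), (+0, +2, +2), (+1, +2, +3), (+4, +4, -4), (-4, -5, +4), (+0, +2, +2), (+1, +2, +3). This is the pattern (+4, +4, -4), (-4, -5, +4), (+0, +2, +2), (+1, +2, +3) repeated.
step 9: apply (+4, +4, -4) → (10, -2, 14)
step 10: apply (-4, -5, +4) → (6, -7, 18)
step 11: apply (+0, +2, +2) → (6, -5, 20)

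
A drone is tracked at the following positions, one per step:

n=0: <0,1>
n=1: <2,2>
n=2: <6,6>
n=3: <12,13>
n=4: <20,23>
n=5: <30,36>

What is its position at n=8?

<72,93>

First differences are <+2,+1>, <+4,+4>, <+6,+7>, <+8,+10>, <+10,+13>; their common second difference is <+2,+3> (constant acceleration).
step 6: <30,36> + <+12,+16> → <42,52>
step 7: <42,52> + <+14,+19> → <56,71>
step 8: <56,71> + <+16,+22> → <72,93>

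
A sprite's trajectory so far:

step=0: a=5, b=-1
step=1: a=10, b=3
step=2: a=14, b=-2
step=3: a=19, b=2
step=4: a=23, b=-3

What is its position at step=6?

Step-to-step displacements: (+5, +4), (+4, -5), (+5, +4), (+4, -5) — a repeating cycle of length 2.
step 5: apply (+5, +4) → a=28, b=1
step 6: apply (+4, -5) → a=32, b=-4

a=32, b=-4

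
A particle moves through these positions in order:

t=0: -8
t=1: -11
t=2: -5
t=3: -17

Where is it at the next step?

Consecutive displacements -3, +6, -12 scale by a factor of -2 each step.
step 4: -17 + 24 → 7

7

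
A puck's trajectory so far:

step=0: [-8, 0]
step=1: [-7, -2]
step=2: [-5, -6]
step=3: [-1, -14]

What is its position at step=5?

[23, -62]

Consecutive displacements [+1, -2], [+2, -4], [+4, -8] scale by a factor of 2 each step.
step 4: [-1, -14] + [+8, -16] → [7, -30]
step 5: [7, -30] + [+16, -32] → [23, -62]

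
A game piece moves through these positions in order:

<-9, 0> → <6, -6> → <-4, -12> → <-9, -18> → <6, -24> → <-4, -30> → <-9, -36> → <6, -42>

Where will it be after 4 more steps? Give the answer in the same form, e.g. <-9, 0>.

The first coordinate repeats the cycle [-9, 6, -4] with period 3; step 11 mod 3 = 2, giving -4.
The second coordinate changes by -6 each step, so at step 11 it is 0 + 11·(-6) = -66.

<-4, -66>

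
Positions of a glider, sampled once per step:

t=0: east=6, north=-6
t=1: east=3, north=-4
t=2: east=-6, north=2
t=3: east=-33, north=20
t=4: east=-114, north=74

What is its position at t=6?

east=-1086, north=722

Step-to-step displacements: (-3,+2), (-9,+6), (-27,+18), (-81,+54); each is 3× the previous.
step 5: east=-114, north=74 + (-243,+162) → east=-357, north=236
step 6: east=-357, north=236 + (-729,+486) → east=-1086, north=722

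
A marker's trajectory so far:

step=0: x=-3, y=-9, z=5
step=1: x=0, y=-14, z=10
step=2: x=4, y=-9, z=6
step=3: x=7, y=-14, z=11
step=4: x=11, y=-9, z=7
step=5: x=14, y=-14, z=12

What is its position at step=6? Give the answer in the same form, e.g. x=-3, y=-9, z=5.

x=18, y=-9, z=8

Differencing gives (+3, -5, +5), (+4, +5, -4), (+3, -5, +5), (+4, +5, -4), (+3, -5, +5). This is the pattern (+3, -5, +5), (+4, +5, -4) repeated.
step 6: apply (+4, +5, -4) → x=18, y=-9, z=8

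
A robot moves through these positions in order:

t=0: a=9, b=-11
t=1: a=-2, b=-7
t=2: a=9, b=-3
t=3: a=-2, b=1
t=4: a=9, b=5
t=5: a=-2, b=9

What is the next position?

a=9, b=13

The a coordinate repeats the cycle [9, -2] with period 2; step 6 mod 2 = 0, giving 9.
The b coordinate changes by +4 each step, so at step 6 it is -11 + 6·(4) = 13.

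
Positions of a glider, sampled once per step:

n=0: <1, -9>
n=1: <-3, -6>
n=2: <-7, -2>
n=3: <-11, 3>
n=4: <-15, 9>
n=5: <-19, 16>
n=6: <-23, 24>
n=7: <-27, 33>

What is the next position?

<-31, 43>

Taking differences between consecutive positions: <-4, +3>, <-4, +4>, <-4, +5>, <-4, +6>, <-4, +7>, <-4, +8>, <-4, +9>. These grow by <+0, +1> each step.
step 8: <-27, 33> + <-4, +10> → <-31, 43>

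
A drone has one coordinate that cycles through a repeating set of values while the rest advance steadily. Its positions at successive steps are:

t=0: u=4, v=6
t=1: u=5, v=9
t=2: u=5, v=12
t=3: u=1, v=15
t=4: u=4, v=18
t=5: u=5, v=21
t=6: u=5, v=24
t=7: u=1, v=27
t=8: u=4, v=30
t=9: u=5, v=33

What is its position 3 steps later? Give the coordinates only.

u=4, v=42

U: cycles through 4, 5, 5, 1 every 4 steps. Step 12 lands at position 0 of the cycle → 4.
V: linear, +3 per step → 42 at step 12.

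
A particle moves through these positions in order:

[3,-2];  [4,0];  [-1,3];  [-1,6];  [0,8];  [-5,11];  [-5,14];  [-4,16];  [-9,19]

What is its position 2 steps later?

[-8,24]

Step-to-step displacements: [+1,+2], [-5,+3], [+0,+3], [+1,+2], [-5,+3], [+0,+3], [+1,+2], [-5,+3] — a repeating cycle of length 3.
step 9: apply [+0,+3] → [-9,22]
step 10: apply [+1,+2] → [-8,24]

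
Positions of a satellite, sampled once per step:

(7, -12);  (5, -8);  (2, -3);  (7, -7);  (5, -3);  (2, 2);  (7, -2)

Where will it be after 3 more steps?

(7, 3)

The moves between consecutive positions are (-2, +4), (-3, +5), (+5, -4), (-2, +4), (-3, +5), (+5, -4); they repeat the 3-cycle [(-2, +4), (-3, +5), (+5, -4)].
step 7: apply (-2, +4) → (5, 2)
step 8: apply (-3, +5) → (2, 7)
step 9: apply (+5, -4) → (7, 3)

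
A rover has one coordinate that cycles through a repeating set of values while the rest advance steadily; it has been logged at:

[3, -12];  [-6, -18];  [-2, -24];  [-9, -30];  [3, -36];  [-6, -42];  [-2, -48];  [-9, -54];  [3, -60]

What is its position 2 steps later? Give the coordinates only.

[-2, -72]

First: cycles through 3, -6, -2, -9 every 4 steps. Step 10 lands at position 2 of the cycle → -2.
Second: linear, -6 per step → -72 at step 10.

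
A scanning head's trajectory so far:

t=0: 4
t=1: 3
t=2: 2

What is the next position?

1

Constant displacement of -1 per step.
step 3: 2 − 1 → 1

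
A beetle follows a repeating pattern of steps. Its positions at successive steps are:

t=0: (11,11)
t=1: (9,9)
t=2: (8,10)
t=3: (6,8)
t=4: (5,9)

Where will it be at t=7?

(0,6)

The moves between consecutive positions are (-2,-2), (-1,+1), (-2,-2), (-1,+1); they repeat the 2-cycle [(-2,-2), (-1,+1)].
step 5: apply (-2,-2) → (3,7)
step 6: apply (-1,+1) → (2,8)
step 7: apply (-2,-2) → (0,6)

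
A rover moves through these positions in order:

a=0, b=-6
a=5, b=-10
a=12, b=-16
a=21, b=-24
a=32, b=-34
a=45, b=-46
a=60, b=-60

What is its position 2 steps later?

First differences are (+5, -4), (+7, -6), (+9, -8), (+11, -10), (+13, -12), (+15, -14); their common second difference is (+2, -2) (constant acceleration).
step 7: a=60, b=-60 + (+17, -16) → a=77, b=-76
step 8: a=77, b=-76 + (+19, -18) → a=96, b=-94

a=96, b=-94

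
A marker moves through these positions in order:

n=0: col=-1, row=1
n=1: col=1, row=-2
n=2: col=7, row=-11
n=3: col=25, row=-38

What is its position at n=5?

col=241, row=-362

Consecutive displacements (+2, -3), (+6, -9), (+18, -27) scale by a factor of 3 each step.
step 4: col=25, row=-38 + (+54, -81) → col=79, row=-119
step 5: col=79, row=-119 + (+162, -243) → col=241, row=-362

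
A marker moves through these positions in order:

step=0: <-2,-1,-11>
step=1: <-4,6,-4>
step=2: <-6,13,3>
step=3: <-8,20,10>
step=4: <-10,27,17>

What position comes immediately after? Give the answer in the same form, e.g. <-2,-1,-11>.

<-12,34,24>

Constant displacement of <-2,+7,+7> per step.
step 5: <-10,27,17> + <-2,+7,+7> → <-12,34,24>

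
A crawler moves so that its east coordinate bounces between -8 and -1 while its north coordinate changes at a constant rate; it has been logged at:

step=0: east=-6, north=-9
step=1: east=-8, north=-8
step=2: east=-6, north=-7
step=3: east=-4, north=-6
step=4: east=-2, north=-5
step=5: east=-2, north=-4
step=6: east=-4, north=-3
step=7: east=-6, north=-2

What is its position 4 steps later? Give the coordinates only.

east=-2, north=2

The east coordinate reflects between -8 and -1, moving 2 per step.
  step 8: -6 → -8
  step 9: -8 → -6
  step 10: -6 → -4
  step 11: -4 → -2
The north coordinate changes by +1 each step: at step 11 it is 2.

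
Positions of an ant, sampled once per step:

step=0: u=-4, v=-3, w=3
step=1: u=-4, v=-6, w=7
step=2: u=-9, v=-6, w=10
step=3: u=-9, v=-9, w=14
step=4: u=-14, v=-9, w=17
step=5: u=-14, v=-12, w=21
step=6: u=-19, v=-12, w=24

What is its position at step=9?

u=-24, v=-18, w=35

The moves between consecutive positions are (+0, -3, +4), (-5, +0, +3), (+0, -3, +4), (-5, +0, +3), (+0, -3, +4), (-5, +0, +3); they repeat the 2-cycle [(+0, -3, +4), (-5, +0, +3)].
step 7: apply (+0, -3, +4) → u=-19, v=-15, w=28
step 8: apply (-5, +0, +3) → u=-24, v=-15, w=31
step 9: apply (+0, -3, +4) → u=-24, v=-18, w=35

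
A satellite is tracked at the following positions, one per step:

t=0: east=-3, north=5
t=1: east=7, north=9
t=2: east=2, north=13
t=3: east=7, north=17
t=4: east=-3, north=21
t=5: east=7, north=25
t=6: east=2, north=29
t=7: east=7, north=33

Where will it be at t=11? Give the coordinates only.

East: cycles through -3, 7, 2, 7 every 4 steps. Step 11 lands at position 3 of the cycle → 7.
North: linear, +4 per step → 49 at step 11.

east=7, north=49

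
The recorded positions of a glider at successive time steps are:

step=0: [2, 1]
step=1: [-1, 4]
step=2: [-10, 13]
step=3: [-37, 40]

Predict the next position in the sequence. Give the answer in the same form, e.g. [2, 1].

Consecutive displacements [-3, +3], [-9, +9], [-27, +27] scale by a factor of 3 each step.
step 4: [-37, 40] + [-81, +81] → [-118, 121]

[-118, 121]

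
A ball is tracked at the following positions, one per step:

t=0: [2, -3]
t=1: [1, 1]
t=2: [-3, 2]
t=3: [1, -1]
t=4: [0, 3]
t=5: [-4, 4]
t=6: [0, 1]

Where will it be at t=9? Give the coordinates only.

Step-to-step displacements: [-1, +4], [-4, +1], [+4, -3], [-1, +4], [-4, +1], [+4, -3] — a repeating cycle of length 3.
step 7: apply [-1, +4] → [-1, 5]
step 8: apply [-4, +1] → [-5, 6]
step 9: apply [+4, -3] → [-1, 3]

[-1, 3]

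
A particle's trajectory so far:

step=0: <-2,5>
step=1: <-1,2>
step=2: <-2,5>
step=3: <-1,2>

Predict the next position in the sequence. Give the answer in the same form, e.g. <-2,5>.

The jumps are <+1,-3>, <-1,+3>, <+1,-3> — a geometric progression with ratio -1.
step 4: <-1,2> + <-1,+3> → <-2,5>

<-2,5>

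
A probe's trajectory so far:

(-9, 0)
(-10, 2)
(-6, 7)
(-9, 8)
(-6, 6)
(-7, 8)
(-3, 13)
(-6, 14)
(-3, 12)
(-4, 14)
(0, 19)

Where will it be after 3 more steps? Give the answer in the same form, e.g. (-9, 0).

(-1, 20)

Differencing gives (-1, +2), (+4, +5), (-3, +1), (+3, -2), (-1, +2), (+4, +5), (-3, +1), (+3, -2), (-1, +2), (+4, +5). This is the pattern (-1, +2), (+4, +5), (-3, +1), (+3, -2) repeated.
step 11: apply (-3, +1) → (-3, 20)
step 12: apply (+3, -2) → (0, 18)
step 13: apply (-1, +2) → (-1, 20)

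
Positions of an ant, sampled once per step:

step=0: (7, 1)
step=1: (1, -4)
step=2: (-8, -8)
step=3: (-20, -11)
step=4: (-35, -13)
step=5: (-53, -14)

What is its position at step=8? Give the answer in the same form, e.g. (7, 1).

Taking differences between consecutive positions: (-6, -5), (-9, -4), (-12, -3), (-15, -2), (-18, -1). These grow by (-3, +1) each step.
step 6: (-53, -14) + (-21, +0) → (-74, -14)
step 7: (-74, -14) + (-24, +1) → (-98, -13)
step 8: (-98, -13) + (-27, +2) → (-125, -11)

(-125, -11)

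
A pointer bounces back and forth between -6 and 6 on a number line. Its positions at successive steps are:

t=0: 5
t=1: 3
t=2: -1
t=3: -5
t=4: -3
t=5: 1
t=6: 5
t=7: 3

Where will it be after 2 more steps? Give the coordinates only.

-5

The value travels 4 per step and bounces off the walls at -6 and 6.
  step 8: 3 → -1
  step 9: -1 → -5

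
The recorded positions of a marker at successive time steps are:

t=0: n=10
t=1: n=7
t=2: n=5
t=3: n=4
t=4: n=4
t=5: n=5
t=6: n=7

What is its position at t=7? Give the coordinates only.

Successive displacements: -3, -2, -1, +0, +1, +2 — each changes by +1.
step 7: 7 + 3 → n=10

n=10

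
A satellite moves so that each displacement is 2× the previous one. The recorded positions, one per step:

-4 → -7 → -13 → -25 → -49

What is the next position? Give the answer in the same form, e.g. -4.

Step-to-step displacements: -3, -6, -12, -24; each is 2× the previous.
step 5: -49 − 48 → -97

-97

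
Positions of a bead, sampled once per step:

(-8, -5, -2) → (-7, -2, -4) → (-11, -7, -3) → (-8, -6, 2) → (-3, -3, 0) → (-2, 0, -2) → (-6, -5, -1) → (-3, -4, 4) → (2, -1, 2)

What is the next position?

(3, 2, 0)

Step-to-step displacements: (+1, +3, -2), (-4, -5, +1), (+3, +1, +5), (+5, +3, -2), (+1, +3, -2), (-4, -5, +1), (+3, +1, +5), (+5, +3, -2) — a repeating cycle of length 4.
step 9: apply (+1, +3, -2) → (3, 2, 0)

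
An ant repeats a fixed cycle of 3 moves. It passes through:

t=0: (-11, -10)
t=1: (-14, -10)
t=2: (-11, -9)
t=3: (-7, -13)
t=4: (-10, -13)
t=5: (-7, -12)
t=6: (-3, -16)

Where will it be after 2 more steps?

(-3, -15)

Differencing gives (-3, +0), (+3, +1), (+4, -4), (-3, +0), (+3, +1), (+4, -4). This is the pattern (-3, +0), (+3, +1), (+4, -4) repeated.
step 7: apply (-3, +0) → (-6, -16)
step 8: apply (+3, +1) → (-3, -15)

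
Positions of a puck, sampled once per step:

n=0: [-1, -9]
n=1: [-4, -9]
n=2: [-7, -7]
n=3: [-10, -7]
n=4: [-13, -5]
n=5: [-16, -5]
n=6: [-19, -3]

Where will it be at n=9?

[-28, -1]

Differencing gives [-3, +0], [-3, +2], [-3, +0], [-3, +2], [-3, +0], [-3, +2]. This is the pattern [-3, +0], [-3, +2] repeated.
step 7: apply [-3, +0] → [-22, -3]
step 8: apply [-3, +2] → [-25, -1]
step 9: apply [-3, +0] → [-28, -1]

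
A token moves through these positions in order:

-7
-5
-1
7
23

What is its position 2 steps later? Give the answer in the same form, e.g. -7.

The jumps are +2, +4, +8, +16 — a geometric progression with ratio 2.
step 5: 23 + 32 → 55
step 6: 55 + 64 → 119

119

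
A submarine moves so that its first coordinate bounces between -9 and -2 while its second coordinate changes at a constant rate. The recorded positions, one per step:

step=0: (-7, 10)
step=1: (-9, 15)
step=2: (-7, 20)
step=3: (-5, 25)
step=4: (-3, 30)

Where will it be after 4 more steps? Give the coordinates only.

(-9, 50)

The first coordinate travels 2 per step and bounces off the walls at -9 and -2.
  step 5: -3 → -3
  step 6: -3 → -5
  step 7: -5 → -7
  step 8: -7 → -9
The second coordinate changes by +5 each step: at step 8 it is 50.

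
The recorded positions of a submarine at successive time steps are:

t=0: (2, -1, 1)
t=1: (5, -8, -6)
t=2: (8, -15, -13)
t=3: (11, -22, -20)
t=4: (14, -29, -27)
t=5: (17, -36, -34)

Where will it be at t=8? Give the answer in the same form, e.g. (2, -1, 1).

(26, -57, -55)

The position changes by (+3, -7, -7) every step.
step 6: (17, -36, -34) + (+3, -7, -7) → (20, -43, -41)
step 7: (20, -43, -41) + (+3, -7, -7) → (23, -50, -48)
step 8: (23, -50, -48) + (+3, -7, -7) → (26, -57, -55)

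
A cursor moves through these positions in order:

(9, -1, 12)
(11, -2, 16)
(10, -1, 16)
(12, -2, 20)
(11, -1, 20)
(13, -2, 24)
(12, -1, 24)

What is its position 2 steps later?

Step-to-step displacements: (+2, -1, +4), (-1, +1, +0), (+2, -1, +4), (-1, +1, +0), (+2, -1, +4), (-1, +1, +0) — a repeating cycle of length 2.
step 7: apply (+2, -1, +4) → (14, -2, 28)
step 8: apply (-1, +1, +0) → (13, -1, 28)

(13, -1, 28)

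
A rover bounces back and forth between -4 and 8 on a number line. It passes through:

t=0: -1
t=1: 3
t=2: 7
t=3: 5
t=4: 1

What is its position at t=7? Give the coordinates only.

The value travels 4 per step and bounces off the walls at -4 and 8.
  step 5: 1 → -3
  step 6: -3 → -1
  step 7: -1 → 3

3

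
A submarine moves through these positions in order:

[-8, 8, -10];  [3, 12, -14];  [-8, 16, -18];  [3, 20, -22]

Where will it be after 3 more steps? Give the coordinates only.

The first coordinate repeats the cycle [-8, 3] with period 2; step 6 mod 2 = 0, giving -8.
The second coordinate changes by +4 each step, so at step 6 it is 8 + 6·(4) = 32.
The third coordinate changes by -4 each step, so at step 6 it is -10 + 6·(-4) = -34.

[-8, 32, -34]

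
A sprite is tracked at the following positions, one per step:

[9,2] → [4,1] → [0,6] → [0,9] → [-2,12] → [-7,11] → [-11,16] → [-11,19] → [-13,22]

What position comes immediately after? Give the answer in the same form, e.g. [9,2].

Step-to-step displacements: [-5,-1], [-4,+5], [+0,+3], [-2,+3], [-5,-1], [-4,+5], [+0,+3], [-2,+3] — a repeating cycle of length 4.
step 9: apply [-5,-1] → [-18,21]

[-18,21]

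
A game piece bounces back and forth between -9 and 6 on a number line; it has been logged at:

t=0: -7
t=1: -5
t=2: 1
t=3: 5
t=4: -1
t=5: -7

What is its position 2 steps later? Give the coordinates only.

1

The value travels 6 per step and bounces off the walls at -9 and 6.
  step 6: -7 → -5
  step 7: -5 → 1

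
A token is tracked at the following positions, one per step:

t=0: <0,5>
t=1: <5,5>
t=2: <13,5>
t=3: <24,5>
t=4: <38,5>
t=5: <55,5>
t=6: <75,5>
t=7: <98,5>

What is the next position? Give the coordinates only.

<124,5>

Taking differences between consecutive positions: <+5,+0>, <+8,+0>, <+11,+0>, <+14,+0>, <+17,+0>, <+20,+0>, <+23,+0>. These grow by <+3,+0> each step.
step 8: <98,5> + <+26,+0> → <124,5>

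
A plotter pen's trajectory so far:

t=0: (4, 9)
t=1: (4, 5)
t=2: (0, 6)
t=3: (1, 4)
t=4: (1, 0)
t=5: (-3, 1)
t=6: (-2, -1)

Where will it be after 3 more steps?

Differencing gives (+0, -4), (-4, +1), (+1, -2), (+0, -4), (-4, +1), (+1, -2). This is the pattern (+0, -4), (-4, +1), (+1, -2) repeated.
step 7: apply (+0, -4) → (-2, -5)
step 8: apply (-4, +1) → (-6, -4)
step 9: apply (+1, -2) → (-5, -6)

(-5, -6)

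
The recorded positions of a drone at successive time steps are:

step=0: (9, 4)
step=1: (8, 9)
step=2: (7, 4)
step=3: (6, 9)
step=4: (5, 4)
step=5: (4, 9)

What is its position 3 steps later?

First: linear, -1 per step → 1 at step 8.
Second: cycles through 4, 9 every 2 steps. Step 8 lands at position 0 of the cycle → 4.

(1, 4)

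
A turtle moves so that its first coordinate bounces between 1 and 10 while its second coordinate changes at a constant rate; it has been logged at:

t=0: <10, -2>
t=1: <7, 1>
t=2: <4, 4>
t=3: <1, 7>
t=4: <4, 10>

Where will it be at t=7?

<7, 19>

The first coordinate reflects between 1 and 10, moving 3 per step.
  step 5: 4 → 7
  step 6: 7 → 10
  step 7: 10 → 7
The second coordinate changes by +3 each step: at step 7 it is 19.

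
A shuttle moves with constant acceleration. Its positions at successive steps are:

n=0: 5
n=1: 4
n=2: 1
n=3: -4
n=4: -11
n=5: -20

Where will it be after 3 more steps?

-59

Successive displacements: -1, -3, -5, -7, -9 — each changes by -2.
step 6: -20 − 11 → -31
step 7: -31 − 13 → -44
step 8: -44 − 15 → -59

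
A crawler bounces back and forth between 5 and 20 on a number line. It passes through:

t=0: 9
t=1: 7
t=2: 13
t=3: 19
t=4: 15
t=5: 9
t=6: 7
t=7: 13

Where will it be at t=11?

The value reflects between 5 and 20, moving 6 per step.
  step 8: 13 → 19
  step 9: 19 → 15
  step 10: 15 → 9
  step 11: 9 → 7

7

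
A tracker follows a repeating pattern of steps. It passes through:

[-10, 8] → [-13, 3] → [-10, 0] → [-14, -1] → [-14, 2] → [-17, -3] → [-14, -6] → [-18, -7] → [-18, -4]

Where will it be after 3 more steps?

Step-to-step displacements: [-3, -5], [+3, -3], [-4, -1], [+0, +3], [-3, -5], [+3, -3], [-4, -1], [+0, +3] — a repeating cycle of length 4.
step 9: apply [-3, -5] → [-21, -9]
step 10: apply [+3, -3] → [-18, -12]
step 11: apply [-4, -1] → [-22, -13]

[-22, -13]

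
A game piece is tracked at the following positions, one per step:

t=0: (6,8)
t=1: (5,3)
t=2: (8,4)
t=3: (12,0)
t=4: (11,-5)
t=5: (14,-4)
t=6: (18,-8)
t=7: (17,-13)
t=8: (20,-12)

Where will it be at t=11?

Step-to-step displacements: (-1,-5), (+3,+1), (+4,-4), (-1,-5), (+3,+1), (+4,-4), (-1,-5), (+3,+1) — a repeating cycle of length 3.
step 9: apply (+4,-4) → (24,-16)
step 10: apply (-1,-5) → (23,-21)
step 11: apply (+3,+1) → (26,-20)

(26,-20)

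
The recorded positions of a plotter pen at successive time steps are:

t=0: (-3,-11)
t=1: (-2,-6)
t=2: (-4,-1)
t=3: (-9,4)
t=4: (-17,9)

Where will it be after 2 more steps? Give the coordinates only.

Successive displacements: (+1,+5), (-2,+5), (-5,+5), (-8,+5) — each changes by (-3,+0).
step 5: (-17,9) + (-11,+5) → (-28,14)
step 6: (-28,14) + (-14,+5) → (-42,19)

(-42,19)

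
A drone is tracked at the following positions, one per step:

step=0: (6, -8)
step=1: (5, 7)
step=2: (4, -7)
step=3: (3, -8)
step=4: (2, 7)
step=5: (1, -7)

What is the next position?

(0, -8)

The first coordinate changes by -1 each step, so at step 6 it is 6 + 6·(-1) = 0.
The second coordinate repeats the cycle [-8, 7, -7] with period 3; step 6 mod 3 = 0, giving -8.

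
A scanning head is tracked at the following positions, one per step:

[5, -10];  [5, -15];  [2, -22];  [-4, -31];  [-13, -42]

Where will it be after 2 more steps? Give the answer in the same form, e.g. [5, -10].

[-40, -70]

Taking differences between consecutive positions: [+0, -5], [-3, -7], [-6, -9], [-9, -11]. These grow by [-3, -2] each step.
step 5: [-13, -42] + [-12, -13] → [-25, -55]
step 6: [-25, -55] + [-15, -15] → [-40, -70]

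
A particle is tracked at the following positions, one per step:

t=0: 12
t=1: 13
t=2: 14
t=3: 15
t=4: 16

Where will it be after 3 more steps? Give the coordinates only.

19

The position changes by +1 every step.
step 5: 16 + 1 → 17
step 6: 17 + 1 → 18
step 7: 18 + 1 → 19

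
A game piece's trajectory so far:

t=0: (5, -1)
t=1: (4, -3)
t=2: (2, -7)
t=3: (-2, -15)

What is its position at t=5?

Consecutive displacements (-1, -2), (-2, -4), (-4, -8) scale by a factor of 2 each step.
step 4: (-2, -15) + (-8, -16) → (-10, -31)
step 5: (-10, -31) + (-16, -32) → (-26, -63)

(-26, -63)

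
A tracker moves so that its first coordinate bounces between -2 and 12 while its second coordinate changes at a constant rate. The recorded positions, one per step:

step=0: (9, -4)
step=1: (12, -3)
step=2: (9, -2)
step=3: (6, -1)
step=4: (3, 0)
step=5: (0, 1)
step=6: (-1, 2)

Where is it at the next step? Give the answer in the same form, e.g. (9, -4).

The first coordinate travels 3 per step and bounces off the walls at -2 and 12.
  step 7: -1 → 2
The second coordinate changes by +1 each step: at step 7 it is 3.

(2, 3)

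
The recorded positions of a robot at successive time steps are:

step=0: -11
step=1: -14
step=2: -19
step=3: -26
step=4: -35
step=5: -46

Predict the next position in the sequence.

First differences are -3, -5, -7, -9, -11; their common second difference is -2 (constant acceleration).
step 6: -46 − 13 → -59

-59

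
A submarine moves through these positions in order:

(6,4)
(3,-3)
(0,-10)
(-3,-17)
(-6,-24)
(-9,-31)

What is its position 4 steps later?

(-21,-59)

Constant displacement of (-3,-7) per step.
step 6: (-9,-31) + (-3,-7) → (-12,-38)
step 7: (-12,-38) + (-3,-7) → (-15,-45)
step 8: (-15,-45) + (-3,-7) → (-18,-52)
step 9: (-18,-52) + (-3,-7) → (-21,-59)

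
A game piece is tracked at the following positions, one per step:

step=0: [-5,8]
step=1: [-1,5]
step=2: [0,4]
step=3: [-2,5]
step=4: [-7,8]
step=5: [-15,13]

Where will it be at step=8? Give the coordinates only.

[-57,40]

First differences are [+4,-3], [+1,-1], [-2,+1], [-5,+3], [-8,+5]; their common second difference is [-3,+2] (constant acceleration).
step 6: [-15,13] + [-11,+7] → [-26,20]
step 7: [-26,20] + [-14,+9] → [-40,29]
step 8: [-40,29] + [-17,+11] → [-57,40]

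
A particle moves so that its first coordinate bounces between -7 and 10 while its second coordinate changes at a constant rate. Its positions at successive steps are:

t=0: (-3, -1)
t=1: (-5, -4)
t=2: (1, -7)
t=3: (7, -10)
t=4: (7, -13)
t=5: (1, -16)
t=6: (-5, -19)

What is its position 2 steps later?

(3, -25)

The first coordinate reflects between -7 and 10, moving 6 per step.
  step 7: -5 → -3
  step 8: -3 → 3
The second coordinate changes by -3 each step: at step 8 it is -25.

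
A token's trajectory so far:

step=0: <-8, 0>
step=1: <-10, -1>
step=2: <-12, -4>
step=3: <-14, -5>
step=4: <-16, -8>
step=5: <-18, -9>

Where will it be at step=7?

Differencing gives <-2, -1>, <-2, -3>, <-2, -1>, <-2, -3>, <-2, -1>. This is the pattern <-2, -1>, <-2, -3> repeated.
step 6: apply <-2, -3> → <-20, -12>
step 7: apply <-2, -1> → <-22, -13>

<-22, -13>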